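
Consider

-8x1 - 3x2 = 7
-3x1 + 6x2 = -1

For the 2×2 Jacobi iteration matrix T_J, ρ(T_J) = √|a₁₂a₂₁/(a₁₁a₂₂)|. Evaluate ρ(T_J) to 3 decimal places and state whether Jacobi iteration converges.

a₁₂a₂₁/(a₁₁a₂₂) = (-3)·(-3) / ((-8)·(6)) = -0.187500
ρ = √|-0.187500| = √0.187500 = 0.433
ρ < 1, so Jacobi converges

0.433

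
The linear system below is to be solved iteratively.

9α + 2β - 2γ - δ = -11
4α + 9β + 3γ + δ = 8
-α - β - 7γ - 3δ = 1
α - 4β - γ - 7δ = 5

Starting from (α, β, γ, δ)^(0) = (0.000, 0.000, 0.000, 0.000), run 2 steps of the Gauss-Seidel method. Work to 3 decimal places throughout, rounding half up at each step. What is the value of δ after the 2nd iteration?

Iteration 1:
  α = (-11 - (2)·0.000 - (-2)·0.000 - (-1)·0.000) / (9) = -1.222
  β = (8 - (4)·-1.222 - (3)·0.000 - (1)·0.000) / (9) = 1.432
  γ = (1 - (-1)·-1.222 - (-1)·1.432 - (-3)·0.000) / (-7) = -0.173
  δ = (5 - (1)·-1.222 - (-4)·1.432 - (-1)·-0.173) / (-7) = -1.682
Iteration 2:
  α = (-11 - (2)·1.432 - (-2)·-0.173 - (-1)·-1.682) / (9) = -1.766
  β = (8 - (4)·-1.766 - (3)·-0.173 - (1)·-1.682) / (9) = 1.918
  γ = (1 - (-1)·-1.766 - (-1)·1.918 - (-3)·-1.682) / (-7) = 0.556
  δ = (5 - (1)·-1.766 - (-4)·1.918 - (-1)·0.556) / (-7) = -2.142

-2.142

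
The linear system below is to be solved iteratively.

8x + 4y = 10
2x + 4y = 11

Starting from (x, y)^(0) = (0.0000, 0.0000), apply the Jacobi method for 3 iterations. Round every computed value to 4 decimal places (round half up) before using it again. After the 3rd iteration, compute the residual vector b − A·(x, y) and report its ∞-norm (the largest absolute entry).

Iteration 1:
  x = (10 - (4)·0.0000) / (8) = 1.2500
  y = (11 - (2)·0.0000) / (4) = 2.7500
Iteration 2:
  x = (10 - (4)·2.7500) / (8) = -0.1250
  y = (11 - (2)·1.2500) / (4) = 2.1250
Iteration 3:
  x = (10 - (4)·2.1250) / (8) = 0.1875
  y = (11 - (2)·-0.1250) / (4) = 2.8125
Residual b − A·x = (-2.7500, -0.6250); ∞-norm = 2.7500

2.7500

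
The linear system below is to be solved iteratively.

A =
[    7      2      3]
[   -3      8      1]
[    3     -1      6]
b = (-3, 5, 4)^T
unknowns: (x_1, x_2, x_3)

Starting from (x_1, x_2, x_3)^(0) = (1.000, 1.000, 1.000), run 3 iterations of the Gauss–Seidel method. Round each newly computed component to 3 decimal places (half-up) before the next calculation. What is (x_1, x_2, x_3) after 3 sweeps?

(-0.961, 0.118, 1.167)

Iteration 1:
  x_1 = (-3 - (2)·1.000 - (3)·1.000) / (7) = -1.143
  x_2 = (5 - (-3)·-1.143 - (1)·1.000) / (8) = 0.071
  x_3 = (4 - (3)·-1.143 - (-1)·0.071) / (6) = 1.250
Iteration 2:
  x_1 = (-3 - (2)·0.071 - (3)·1.250) / (7) = -0.985
  x_2 = (5 - (-3)·-0.985 - (1)·1.250) / (8) = 0.099
  x_3 = (4 - (3)·-0.985 - (-1)·0.099) / (6) = 1.176
Iteration 3:
  x_1 = (-3 - (2)·0.099 - (3)·1.176) / (7) = -0.961
  x_2 = (5 - (-3)·-0.961 - (1)·1.176) / (8) = 0.118
  x_3 = (4 - (3)·-0.961 - (-1)·0.118) / (6) = 1.167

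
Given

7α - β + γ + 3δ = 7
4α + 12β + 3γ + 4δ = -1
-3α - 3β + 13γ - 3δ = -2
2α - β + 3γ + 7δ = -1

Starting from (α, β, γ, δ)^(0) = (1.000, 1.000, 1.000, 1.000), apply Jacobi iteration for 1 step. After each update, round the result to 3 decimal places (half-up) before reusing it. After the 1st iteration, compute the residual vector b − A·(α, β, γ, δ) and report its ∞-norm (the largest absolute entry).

12.423

Iteration 1:
  α = (7 - (-1)·1.000 - (1)·1.000 - (3)·1.000) / (7) = 0.571
  β = (-1 - (4)·1.000 - (3)·1.000 - (4)·1.000) / (12) = -1.000
  γ = (-2 - (-3)·1.000 - (-3)·1.000 - (-3)·1.000) / (13) = 0.538
  δ = (-1 - (2)·1.000 - (-1)·1.000 - (3)·1.000) / (7) = -0.714
Residual b − A·x = (3.607, 9.958, -12.423, 0.242); ∞-norm = 12.423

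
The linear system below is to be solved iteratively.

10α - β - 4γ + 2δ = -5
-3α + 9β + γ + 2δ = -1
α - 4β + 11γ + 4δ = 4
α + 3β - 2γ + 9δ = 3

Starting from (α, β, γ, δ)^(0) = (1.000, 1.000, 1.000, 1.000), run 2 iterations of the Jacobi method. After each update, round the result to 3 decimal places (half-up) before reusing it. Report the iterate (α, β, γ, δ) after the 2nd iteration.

(-0.424, -0.233, 0.301, 0.453)

Iteration 1:
  α = (-5 - (-1)·1.000 - (-4)·1.000 - (2)·1.000) / (10) = -0.200
  β = (-1 - (-3)·1.000 - (1)·1.000 - (2)·1.000) / (9) = -0.111
  γ = (4 - (1)·1.000 - (-4)·1.000 - (4)·1.000) / (11) = 0.273
  δ = (3 - (1)·1.000 - (3)·1.000 - (-2)·1.000) / (9) = 0.111
Iteration 2:
  α = (-5 - (-1)·-0.111 - (-4)·0.273 - (2)·0.111) / (10) = -0.424
  β = (-1 - (-3)·-0.200 - (1)·0.273 - (2)·0.111) / (9) = -0.233
  γ = (4 - (1)·-0.200 - (-4)·-0.111 - (4)·0.111) / (11) = 0.301
  δ = (3 - (1)·-0.200 - (3)·-0.111 - (-2)·0.273) / (9) = 0.453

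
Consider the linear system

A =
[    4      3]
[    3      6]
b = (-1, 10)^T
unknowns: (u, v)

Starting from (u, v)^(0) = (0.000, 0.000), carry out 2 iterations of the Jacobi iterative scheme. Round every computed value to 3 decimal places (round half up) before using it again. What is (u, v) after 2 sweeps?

(-1.500, 1.792)

Iteration 1:
  u = (-1 - (3)·0.000) / (4) = -0.250
  v = (10 - (3)·0.000) / (6) = 1.667
Iteration 2:
  u = (-1 - (3)·1.667) / (4) = -1.500
  v = (10 - (3)·-0.250) / (6) = 1.792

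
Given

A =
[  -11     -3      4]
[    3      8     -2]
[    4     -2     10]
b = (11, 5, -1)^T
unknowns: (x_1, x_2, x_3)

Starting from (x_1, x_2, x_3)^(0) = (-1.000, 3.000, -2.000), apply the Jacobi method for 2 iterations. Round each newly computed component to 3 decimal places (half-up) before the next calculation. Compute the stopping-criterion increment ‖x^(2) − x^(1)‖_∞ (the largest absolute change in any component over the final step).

Iteration 1:
  x_1 = (11 - (-3)·3.000 - (4)·-2.000) / (-11) = -2.545
  x_2 = (5 - (3)·-1.000 - (-2)·-2.000) / (8) = 0.500
  x_3 = (-1 - (4)·-1.000 - (-2)·3.000) / (10) = 0.900
Iteration 2:
  x_1 = (11 - (-3)·0.500 - (4)·0.900) / (-11) = -0.809
  x_2 = (5 - (3)·-2.545 - (-2)·0.900) / (8) = 1.804
  x_3 = (-1 - (4)·-2.545 - (-2)·0.500) / (10) = 1.018
Change: (1.736, 1.304, 0.118) → max |·| = 1.736

1.736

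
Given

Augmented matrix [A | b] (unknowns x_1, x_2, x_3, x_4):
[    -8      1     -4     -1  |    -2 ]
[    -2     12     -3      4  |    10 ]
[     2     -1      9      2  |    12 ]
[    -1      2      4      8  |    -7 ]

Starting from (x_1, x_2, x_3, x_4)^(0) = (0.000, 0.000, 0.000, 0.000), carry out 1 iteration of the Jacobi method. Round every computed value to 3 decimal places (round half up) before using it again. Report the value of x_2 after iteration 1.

0.833

Iteration 1:
  x_1 = (-2 - (1)·0.000 - (-4)·0.000 - (-1)·0.000) / (-8) = 0.250
  x_2 = (10 - (-2)·0.000 - (-3)·0.000 - (4)·0.000) / (12) = 0.833
  x_3 = (12 - (2)·0.000 - (-1)·0.000 - (2)·0.000) / (9) = 1.333
  x_4 = (-7 - (-1)·0.000 - (2)·0.000 - (4)·0.000) / (8) = -0.875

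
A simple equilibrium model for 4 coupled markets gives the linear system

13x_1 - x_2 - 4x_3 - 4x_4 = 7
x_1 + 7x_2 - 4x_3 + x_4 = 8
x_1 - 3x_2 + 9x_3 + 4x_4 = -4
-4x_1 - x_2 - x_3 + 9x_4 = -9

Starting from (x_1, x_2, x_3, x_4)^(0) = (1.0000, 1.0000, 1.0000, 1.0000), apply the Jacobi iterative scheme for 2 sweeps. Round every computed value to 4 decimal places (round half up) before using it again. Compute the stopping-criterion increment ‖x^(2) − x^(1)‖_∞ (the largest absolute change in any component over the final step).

0.8901

Iteration 1:
  x_1 = (7 - (-1)·1.0000 - (-4)·1.0000 - (-4)·1.0000) / (13) = 1.2308
  x_2 = (8 - (1)·1.0000 - (-4)·1.0000 - (1)·1.0000) / (7) = 1.4286
  x_3 = (-4 - (1)·1.0000 - (-3)·1.0000 - (4)·1.0000) / (9) = -0.6667
  x_4 = (-9 - (-4)·1.0000 - (-1)·1.0000 - (-1)·1.0000) / (9) = -0.3333
Iteration 2:
  x_1 = (7 - (-1)·1.4286 - (-4)·-0.6667 - (-4)·-0.3333) / (13) = 0.3407
  x_2 = (8 - (1)·1.2308 - (-4)·-0.6667 - (1)·-0.3333) / (7) = 0.6337
  x_3 = (-4 - (1)·1.2308 - (-3)·1.4286 - (4)·-0.3333) / (9) = 0.0431
  x_4 = (-9 - (-4)·1.2308 - (-1)·1.4286 - (-1)·-0.6667) / (9) = -0.3683
Change: (-0.8901, -0.7949, 0.7098, -0.0350) → max |·| = 0.8901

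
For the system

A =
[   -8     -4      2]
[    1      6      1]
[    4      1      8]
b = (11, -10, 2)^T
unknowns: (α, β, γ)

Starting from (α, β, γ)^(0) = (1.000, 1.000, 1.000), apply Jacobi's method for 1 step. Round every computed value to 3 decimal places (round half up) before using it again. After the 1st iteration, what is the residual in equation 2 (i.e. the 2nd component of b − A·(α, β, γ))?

4.000

Iteration 1:
  α = (11 - (-4)·1.000 - (2)·1.000) / (-8) = -1.625
  β = (-10 - (1)·1.000 - (1)·1.000) / (6) = -2.000
  γ = (2 - (4)·1.000 - (1)·1.000) / (8) = -0.375
Residual b − A·x = (-9.250, 4.000, 13.500)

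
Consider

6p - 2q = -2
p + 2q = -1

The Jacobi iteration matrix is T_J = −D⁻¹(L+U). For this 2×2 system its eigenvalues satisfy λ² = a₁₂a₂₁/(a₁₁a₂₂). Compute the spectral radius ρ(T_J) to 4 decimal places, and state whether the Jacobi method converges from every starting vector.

0.4082

a₁₂a₂₁/(a₁₁a₂₂) = (-2)·(1) / ((6)·(2)) = -0.166667
ρ = √|-0.166667| = √0.166667 = 0.4082
ρ < 1, so Jacobi converges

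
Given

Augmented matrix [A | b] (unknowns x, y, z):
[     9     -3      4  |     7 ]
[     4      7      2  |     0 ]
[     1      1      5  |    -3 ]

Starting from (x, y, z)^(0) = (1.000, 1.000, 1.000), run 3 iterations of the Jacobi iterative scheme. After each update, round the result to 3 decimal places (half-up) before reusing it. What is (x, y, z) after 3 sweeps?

Iteration 1:
  x = (7 - (-3)·1.000 - (4)·1.000) / (9) = 0.667
  y = (0 - (4)·1.000 - (2)·1.000) / (7) = -0.857
  z = (-3 - (1)·1.000 - (1)·1.000) / (5) = -1.000
Iteration 2:
  x = (7 - (-3)·-0.857 - (4)·-1.000) / (9) = 0.937
  y = (0 - (4)·0.667 - (2)·-1.000) / (7) = -0.095
  z = (-3 - (1)·0.667 - (1)·-0.857) / (5) = -0.562
Iteration 3:
  x = (7 - (-3)·-0.095 - (4)·-0.562) / (9) = 0.996
  y = (0 - (4)·0.937 - (2)·-0.562) / (7) = -0.375
  z = (-3 - (1)·0.937 - (1)·-0.095) / (5) = -0.768

(0.996, -0.375, -0.768)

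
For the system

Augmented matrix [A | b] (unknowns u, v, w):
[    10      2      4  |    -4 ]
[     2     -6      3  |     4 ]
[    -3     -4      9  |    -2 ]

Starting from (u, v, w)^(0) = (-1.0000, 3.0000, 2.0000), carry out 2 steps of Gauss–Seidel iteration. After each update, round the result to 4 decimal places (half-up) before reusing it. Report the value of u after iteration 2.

0.0297

Iteration 1:
  u = (-4 - (2)·3.0000 - (4)·2.0000) / (10) = -1.8000
  v = (4 - (2)·-1.8000 - (3)·2.0000) / (-6) = -0.2667
  w = (-2 - (-3)·-1.8000 - (-4)·-0.2667) / (9) = -0.9408
Iteration 2:
  u = (-4 - (2)·-0.2667 - (4)·-0.9408) / (10) = 0.0297
  v = (4 - (2)·0.0297 - (3)·-0.9408) / (-6) = -1.1272
  w = (-2 - (-3)·0.0297 - (-4)·-1.1272) / (9) = -0.7133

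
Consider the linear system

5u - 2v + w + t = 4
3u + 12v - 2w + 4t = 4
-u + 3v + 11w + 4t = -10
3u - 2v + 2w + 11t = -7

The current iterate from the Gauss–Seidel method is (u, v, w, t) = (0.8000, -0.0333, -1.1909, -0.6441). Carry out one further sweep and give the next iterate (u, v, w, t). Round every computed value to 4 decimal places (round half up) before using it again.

(1.1537, 0.0611, -0.5867, -0.8332)

One sweep:
  u = (4 - (-2)·-0.0333 - (1)·-1.1909 - (1)·-0.6441) / (5) = 1.1537
  v = (4 - (3)·1.1537 - (-2)·-1.1909 - (4)·-0.6441) / (12) = 0.0611
  w = (-10 - (-1)·1.1537 - (3)·0.0611 - (4)·-0.6441) / (11) = -0.5867
  t = (-7 - (3)·1.1537 - (-2)·0.0611 - (2)·-0.5867) / (11) = -0.8332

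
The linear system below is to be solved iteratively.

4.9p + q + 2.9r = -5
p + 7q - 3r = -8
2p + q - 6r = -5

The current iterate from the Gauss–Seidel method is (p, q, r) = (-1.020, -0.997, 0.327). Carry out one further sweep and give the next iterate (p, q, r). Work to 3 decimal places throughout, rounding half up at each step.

(-1.010, -0.858, 0.354)

One sweep:
  p = (-5 - (1)·-0.997 - (2.9)·0.327) / (4.9) = -1.010
  q = (-8 - (1)·-1.010 - (-3)·0.327) / (7) = -0.858
  r = (-5 - (2)·-1.010 - (1)·-0.858) / (-6) = 0.354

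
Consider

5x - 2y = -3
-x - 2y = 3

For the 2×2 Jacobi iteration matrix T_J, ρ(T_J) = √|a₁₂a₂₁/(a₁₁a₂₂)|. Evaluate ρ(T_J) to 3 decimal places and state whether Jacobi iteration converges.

0.447

a₁₂a₂₁/(a₁₁a₂₂) = (-2)·(-1) / ((5)·(-2)) = -0.200000
ρ = √|-0.200000| = √0.200000 = 0.447
ρ < 1, so Jacobi converges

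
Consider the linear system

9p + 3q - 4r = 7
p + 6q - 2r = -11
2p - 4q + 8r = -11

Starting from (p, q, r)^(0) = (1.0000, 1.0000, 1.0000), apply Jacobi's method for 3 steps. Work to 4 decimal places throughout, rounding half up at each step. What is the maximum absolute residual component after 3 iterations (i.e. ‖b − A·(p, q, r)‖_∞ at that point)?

1.0028

Iteration 1:
  p = (7 - (3)·1.0000 - (-4)·1.0000) / (9) = 0.8889
  q = (-11 - (1)·1.0000 - (-2)·1.0000) / (6) = -1.6667
  r = (-11 - (2)·1.0000 - (-4)·1.0000) / (8) = -1.1250
Iteration 2:
  p = (7 - (3)·-1.6667 - (-4)·-1.1250) / (9) = 0.8333
  q = (-11 - (1)·0.8889 - (-2)·-1.1250) / (6) = -2.3565
  r = (-11 - (2)·0.8889 - (-4)·-1.6667) / (8) = -2.4306
Iteration 3:
  p = (7 - (3)·-2.3565 - (-4)·-2.4306) / (9) = 0.4830
  q = (-11 - (1)·0.8333 - (-2)·-2.4306) / (6) = -2.7824
  r = (-11 - (2)·0.8333 - (-4)·-2.3565) / (8) = -2.7616
Residual b − A·x = (-0.0462, -0.3118, -1.0028); ∞-norm = 1.0028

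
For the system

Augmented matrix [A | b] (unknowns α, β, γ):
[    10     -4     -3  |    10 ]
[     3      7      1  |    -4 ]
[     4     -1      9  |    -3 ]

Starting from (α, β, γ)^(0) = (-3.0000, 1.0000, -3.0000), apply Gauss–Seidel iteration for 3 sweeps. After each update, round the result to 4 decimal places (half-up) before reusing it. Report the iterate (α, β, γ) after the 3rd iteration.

(0.4727, -0.6710, -0.6180)

Iteration 1:
  α = (10 - (-4)·1.0000 - (-3)·-3.0000) / (10) = 0.5000
  β = (-4 - (3)·0.5000 - (1)·-3.0000) / (7) = -0.3571
  γ = (-3 - (4)·0.5000 - (-1)·-0.3571) / (9) = -0.5952
Iteration 2:
  α = (10 - (-4)·-0.3571 - (-3)·-0.5952) / (10) = 0.6786
  β = (-4 - (3)·0.6786 - (1)·-0.5952) / (7) = -0.7772
  γ = (-3 - (4)·0.6786 - (-1)·-0.7772) / (9) = -0.7213
Iteration 3:
  α = (10 - (-4)·-0.7772 - (-3)·-0.7213) / (10) = 0.4727
  β = (-4 - (3)·0.4727 - (1)·-0.7213) / (7) = -0.6710
  γ = (-3 - (4)·0.4727 - (-1)·-0.6710) / (9) = -0.6180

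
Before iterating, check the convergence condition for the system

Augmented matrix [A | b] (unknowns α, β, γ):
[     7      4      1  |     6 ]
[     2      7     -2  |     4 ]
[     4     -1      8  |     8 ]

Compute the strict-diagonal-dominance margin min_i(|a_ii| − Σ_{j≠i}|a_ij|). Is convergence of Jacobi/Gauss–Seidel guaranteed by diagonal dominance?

2

row 1: |7| − (4+1) = 2
row 2: |7| − (2+2) = 3
row 3: |8| − (4+1) = 3
minimum over rows = 2 → strictly diagonally dominant (convergence guaranteed)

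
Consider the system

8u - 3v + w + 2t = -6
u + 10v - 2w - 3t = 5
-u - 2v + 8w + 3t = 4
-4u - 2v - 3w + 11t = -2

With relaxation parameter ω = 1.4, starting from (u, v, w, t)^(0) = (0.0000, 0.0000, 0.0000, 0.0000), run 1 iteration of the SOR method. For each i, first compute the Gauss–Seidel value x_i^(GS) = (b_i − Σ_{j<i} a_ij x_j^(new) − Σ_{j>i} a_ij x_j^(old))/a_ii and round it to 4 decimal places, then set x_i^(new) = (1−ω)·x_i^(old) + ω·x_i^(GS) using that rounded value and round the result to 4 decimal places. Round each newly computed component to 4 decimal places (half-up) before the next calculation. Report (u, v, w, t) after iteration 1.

(-1.0500, 0.8470, 0.8127, -0.2632)

Iteration 1:
  u: GS value = (-6 - (-3)·0.0000 - (1)·0.0000 - (2)·0.0000) / (8) = -0.7500;  u ← (1−ω)·0.0000 + ω·-0.7500 = -1.0500
  v: GS value = (5 - (1)·-1.0500 - (-2)·0.0000 - (-3)·0.0000) / (10) = 0.6050;  v ← (1−ω)·0.0000 + ω·0.6050 = 0.8470
  w: GS value = (4 - (-1)·-1.0500 - (-2)·0.8470 - (3)·0.0000) / (8) = 0.5805;  w ← (1−ω)·0.0000 + ω·0.5805 = 0.8127
  t: GS value = (-2 - (-4)·-1.0500 - (-2)·0.8470 - (-3)·0.8127) / (11) = -0.1880;  t ← (1−ω)·0.0000 + ω·-0.1880 = -0.2632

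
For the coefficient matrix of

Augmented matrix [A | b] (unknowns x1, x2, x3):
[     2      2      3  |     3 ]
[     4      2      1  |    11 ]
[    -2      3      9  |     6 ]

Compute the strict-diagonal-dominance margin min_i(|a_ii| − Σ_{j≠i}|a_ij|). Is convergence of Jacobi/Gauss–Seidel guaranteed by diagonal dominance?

row 1: |2| − (2+3) = -3
row 2: |2| − (4+1) = -3
row 3: |9| − (2+3) = 4
minimum over rows = -3 → not strictly diagonally dominant

-3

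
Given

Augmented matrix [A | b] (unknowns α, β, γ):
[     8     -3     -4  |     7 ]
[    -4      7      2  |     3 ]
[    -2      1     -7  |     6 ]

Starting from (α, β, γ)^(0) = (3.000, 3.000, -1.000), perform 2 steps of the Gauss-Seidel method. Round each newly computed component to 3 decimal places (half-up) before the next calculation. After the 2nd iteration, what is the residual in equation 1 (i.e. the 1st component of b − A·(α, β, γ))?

-0.449

Iteration 1:
  α = (7 - (-3)·3.000 - (-4)·-1.000) / (8) = 1.500
  β = (3 - (-4)·1.500 - (2)·-1.000) / (7) = 1.571
  γ = (6 - (-2)·1.500 - (1)·1.571) / (-7) = -1.061
Iteration 2:
  α = (7 - (-3)·1.571 - (-4)·-1.061) / (8) = 0.934
  β = (3 - (-4)·0.934 - (2)·-1.061) / (7) = 1.265
  γ = (6 - (-2)·0.934 - (1)·1.265) / (-7) = -0.943
Residual b − A·x = (-0.449, -0.233, 0.002)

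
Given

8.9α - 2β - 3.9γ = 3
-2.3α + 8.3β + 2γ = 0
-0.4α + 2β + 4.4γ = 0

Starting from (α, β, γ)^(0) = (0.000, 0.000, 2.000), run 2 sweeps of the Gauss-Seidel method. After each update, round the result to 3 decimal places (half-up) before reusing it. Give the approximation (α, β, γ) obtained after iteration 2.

Iteration 1:
  α = (3 - (-2)·0.000 - (-3.9)·2.000) / (8.9) = 1.213
  β = (0 - (-2.3)·1.213 - (2)·2.000) / (8.3) = -0.146
  γ = (0 - (-0.4)·1.213 - (2)·-0.146) / (4.4) = 0.177
Iteration 2:
  α = (3 - (-2)·-0.146 - (-3.9)·0.177) / (8.9) = 0.382
  β = (0 - (-2.3)·0.382 - (2)·0.177) / (8.3) = 0.063
  γ = (0 - (-0.4)·0.382 - (2)·0.063) / (4.4) = 0.006

(0.382, 0.063, 0.006)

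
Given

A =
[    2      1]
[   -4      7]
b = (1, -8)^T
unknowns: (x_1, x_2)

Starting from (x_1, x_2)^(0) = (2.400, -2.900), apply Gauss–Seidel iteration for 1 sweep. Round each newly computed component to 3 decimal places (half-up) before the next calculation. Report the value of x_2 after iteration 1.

Iteration 1:
  x_1 = (1 - (1)·-2.900) / (2) = 1.950
  x_2 = (-8 - (-4)·1.950) / (7) = -0.029

-0.029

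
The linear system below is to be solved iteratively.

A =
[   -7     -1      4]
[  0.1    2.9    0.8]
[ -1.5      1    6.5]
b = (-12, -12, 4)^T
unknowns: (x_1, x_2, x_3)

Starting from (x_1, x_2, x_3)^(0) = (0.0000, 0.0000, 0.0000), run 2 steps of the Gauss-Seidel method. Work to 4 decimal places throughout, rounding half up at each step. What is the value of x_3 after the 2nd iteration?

2.0920

Iteration 1:
  x_1 = (-12 - (-1)·0.0000 - (4)·0.0000) / (-7) = 1.7143
  x_2 = (-12 - (0.1)·1.7143 - (0.8)·0.0000) / (2.9) = -4.1970
  x_3 = (4 - (-1.5)·1.7143 - (1)·-4.1970) / (6.5) = 1.6567
Iteration 2:
  x_1 = (-12 - (-1)·-4.1970 - (4)·1.6567) / (-7) = 3.2605
  x_2 = (-12 - (0.1)·3.2605 - (0.8)·1.6567) / (2.9) = -4.7074
  x_3 = (4 - (-1.5)·3.2605 - (1)·-4.7074) / (6.5) = 2.0920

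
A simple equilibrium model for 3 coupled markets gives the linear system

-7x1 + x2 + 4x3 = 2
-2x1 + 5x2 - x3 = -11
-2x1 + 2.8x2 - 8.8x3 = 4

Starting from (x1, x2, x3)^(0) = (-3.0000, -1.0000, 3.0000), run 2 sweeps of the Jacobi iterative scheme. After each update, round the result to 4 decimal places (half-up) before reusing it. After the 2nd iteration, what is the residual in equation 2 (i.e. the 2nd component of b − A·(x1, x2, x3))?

Iteration 1:
  x1 = (2 - (1)·-1.0000 - (4)·3.0000) / (-7) = 1.2857
  x2 = (-11 - (-2)·-3.0000 - (-1)·3.0000) / (5) = -2.8000
  x3 = (4 - (-2)·-3.0000 - (2.8)·-1.0000) / (-8.8) = -0.0909
Iteration 2:
  x1 = (2 - (1)·-2.8000 - (4)·-0.0909) / (-7) = -0.7377
  x2 = (-11 - (-2)·1.2857 - (-1)·-0.0909) / (5) = -1.7039
  x3 = (4 - (-2)·1.2857 - (2.8)·-2.8000) / (-8.8) = -1.6377
Residual b − A·x = (5.0908, -5.5936, -7.1162)

-5.5936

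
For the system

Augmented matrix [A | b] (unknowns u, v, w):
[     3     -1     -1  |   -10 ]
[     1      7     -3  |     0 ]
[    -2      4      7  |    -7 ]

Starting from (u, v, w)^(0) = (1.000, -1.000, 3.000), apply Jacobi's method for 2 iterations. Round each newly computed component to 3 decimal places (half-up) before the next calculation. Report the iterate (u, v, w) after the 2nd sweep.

Iteration 1:
  u = (-10 - (-1)·-1.000 - (-1)·3.000) / (3) = -2.667
  v = (0 - (1)·1.000 - (-3)·3.000) / (7) = 1.143
  w = (-7 - (-2)·1.000 - (4)·-1.000) / (7) = -0.143
Iteration 2:
  u = (-10 - (-1)·1.143 - (-1)·-0.143) / (3) = -3.000
  v = (0 - (1)·-2.667 - (-3)·-0.143) / (7) = 0.320
  w = (-7 - (-2)·-2.667 - (4)·1.143) / (7) = -2.415

(-3.000, 0.320, -2.415)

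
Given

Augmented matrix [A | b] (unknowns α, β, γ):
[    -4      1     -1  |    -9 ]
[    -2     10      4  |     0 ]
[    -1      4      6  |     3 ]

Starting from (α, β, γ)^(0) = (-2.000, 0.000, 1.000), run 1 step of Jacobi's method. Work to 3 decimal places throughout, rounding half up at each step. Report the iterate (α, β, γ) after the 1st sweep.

Iteration 1:
  α = (-9 - (1)·0.000 - (-1)·1.000) / (-4) = 2.000
  β = (0 - (-2)·-2.000 - (4)·1.000) / (10) = -0.800
  γ = (3 - (-1)·-2.000 - (4)·0.000) / (6) = 0.167

(2.000, -0.800, 0.167)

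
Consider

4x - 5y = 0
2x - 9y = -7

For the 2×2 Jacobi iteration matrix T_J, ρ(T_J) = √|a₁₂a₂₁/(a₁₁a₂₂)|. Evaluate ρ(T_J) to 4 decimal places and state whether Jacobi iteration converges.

a₁₂a₂₁/(a₁₁a₂₂) = (-5)·(2) / ((4)·(-9)) = 0.277778
ρ = √|0.277778| = √0.277778 = 0.5270
ρ < 1, so Jacobi converges

0.5270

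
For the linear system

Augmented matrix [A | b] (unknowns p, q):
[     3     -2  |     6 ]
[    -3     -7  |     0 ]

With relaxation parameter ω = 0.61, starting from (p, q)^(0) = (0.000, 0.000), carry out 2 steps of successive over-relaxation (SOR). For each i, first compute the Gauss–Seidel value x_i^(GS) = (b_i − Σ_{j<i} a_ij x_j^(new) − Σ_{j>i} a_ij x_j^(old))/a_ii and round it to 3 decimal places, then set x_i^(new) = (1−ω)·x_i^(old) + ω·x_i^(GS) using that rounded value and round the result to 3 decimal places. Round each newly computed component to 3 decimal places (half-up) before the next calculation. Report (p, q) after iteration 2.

(1.566, -0.534)

Iteration 1:
  p: GS value = (6 - (-2)·0.000) / (3) = 2.000;  p ← (1−ω)·0.000 + ω·2.000 = 1.220
  q: GS value = (0 - (-3)·1.220) / (-7) = -0.523;  q ← (1−ω)·0.000 + ω·-0.523 = -0.319
Iteration 2:
  p: GS value = (6 - (-2)·-0.319) / (3) = 1.787;  p ← (1−ω)·1.220 + ω·1.787 = 1.566
  q: GS value = (0 - (-3)·1.566) / (-7) = -0.671;  q ← (1−ω)·-0.319 + ω·-0.671 = -0.534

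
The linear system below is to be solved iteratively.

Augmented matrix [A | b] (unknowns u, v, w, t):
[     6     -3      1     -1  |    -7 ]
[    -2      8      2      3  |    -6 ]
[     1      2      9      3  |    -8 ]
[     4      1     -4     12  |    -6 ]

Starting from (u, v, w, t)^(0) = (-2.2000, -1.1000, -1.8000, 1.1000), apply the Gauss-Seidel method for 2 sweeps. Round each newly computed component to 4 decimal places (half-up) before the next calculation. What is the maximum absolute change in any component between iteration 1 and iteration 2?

Iteration 1:
  u = (-7 - (-3)·-1.1000 - (1)·-1.8000 - (-1)·1.1000) / (6) = -1.2333
  v = (-6 - (-2)·-1.2333 - (2)·-1.8000 - (3)·1.1000) / (8) = -1.0208
  w = (-8 - (1)·-1.2333 - (2)·-1.0208 - (3)·1.1000) / (9) = -0.8917
  t = (-6 - (4)·-1.2333 - (1)·-1.0208 - (-4)·-0.8917) / (12) = -0.3011
Iteration 2:
  u = (-7 - (-3)·-1.0208 - (1)·-0.8917 - (-1)·-0.3011) / (6) = -1.5786
  v = (-6 - (-2)·-1.5786 - (2)·-0.8917 - (3)·-0.3011) / (8) = -0.8088
  w = (-8 - (1)·-1.5786 - (2)·-0.8088 - (3)·-0.3011) / (9) = -0.4334
  t = (-6 - (4)·-1.5786 - (1)·-0.8088 - (-4)·-0.4334) / (12) = -0.0509
Change: (-0.3453, 0.2120, 0.4583, 0.2502) → max |·| = 0.4583

0.4583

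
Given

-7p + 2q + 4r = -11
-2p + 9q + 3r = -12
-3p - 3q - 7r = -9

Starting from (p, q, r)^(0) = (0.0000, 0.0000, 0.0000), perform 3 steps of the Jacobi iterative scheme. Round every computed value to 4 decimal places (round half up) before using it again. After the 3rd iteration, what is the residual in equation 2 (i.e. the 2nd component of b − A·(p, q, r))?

Iteration 1:
  p = (-11 - (2)·0.0000 - (4)·0.0000) / (-7) = 1.5714
  q = (-12 - (-2)·0.0000 - (3)·0.0000) / (9) = -1.3333
  r = (-9 - (-3)·0.0000 - (-3)·0.0000) / (-7) = 1.2857
Iteration 2:
  p = (-11 - (2)·-1.3333 - (4)·1.2857) / (-7) = 1.9252
  q = (-12 - (-2)·1.5714 - (3)·1.2857) / (9) = -1.4127
  r = (-9 - (-3)·1.5714 - (-3)·-1.3333) / (-7) = 1.1837
Iteration 3:
  p = (-11 - (2)·-1.4127 - (4)·1.1837) / (-7) = 1.8442
  q = (-12 - (-2)·1.9252 - (3)·1.1837) / (9) = -1.3001
  r = (-9 - (-3)·1.9252 - (-3)·-1.4127) / (-7) = 1.0661
Residual b − A·x = (0.2452, 0.1910, 0.0950)

0.1910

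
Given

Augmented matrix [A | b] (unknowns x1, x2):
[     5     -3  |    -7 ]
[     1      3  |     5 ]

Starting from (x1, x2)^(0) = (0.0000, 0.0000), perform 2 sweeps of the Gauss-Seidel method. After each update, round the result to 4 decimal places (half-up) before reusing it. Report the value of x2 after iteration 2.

1.7067

Iteration 1:
  x1 = (-7 - (-3)·0.0000) / (5) = -1.4000
  x2 = (5 - (1)·-1.4000) / (3) = 2.1333
Iteration 2:
  x1 = (-7 - (-3)·2.1333) / (5) = -0.1200
  x2 = (5 - (1)·-0.1200) / (3) = 1.7067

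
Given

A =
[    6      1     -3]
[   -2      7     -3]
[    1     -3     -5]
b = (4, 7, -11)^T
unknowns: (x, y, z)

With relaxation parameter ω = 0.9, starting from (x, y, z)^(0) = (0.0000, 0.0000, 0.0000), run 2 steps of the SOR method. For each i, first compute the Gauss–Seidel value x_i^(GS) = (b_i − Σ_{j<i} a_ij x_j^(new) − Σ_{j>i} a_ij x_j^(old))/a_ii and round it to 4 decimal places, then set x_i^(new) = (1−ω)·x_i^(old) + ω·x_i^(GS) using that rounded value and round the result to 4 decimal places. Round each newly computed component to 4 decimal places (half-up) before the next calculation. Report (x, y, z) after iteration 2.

(1.1853, 1.8960, 1.3214)

Iteration 1:
  x: GS value = (4 - (1)·0.0000 - (-3)·0.0000) / (6) = 0.6667;  x ← (1−ω)·0.0000 + ω·0.6667 = 0.6000
  y: GS value = (7 - (-2)·0.6000 - (-3)·0.0000) / (7) = 1.1714;  y ← (1−ω)·0.0000 + ω·1.1714 = 1.0543
  z: GS value = (-11 - (1)·0.6000 - (-3)·1.0543) / (-5) = 1.6874;  z ← (1−ω)·0.0000 + ω·1.6874 = 1.5187
Iteration 2:
  x: GS value = (4 - (1)·1.0543 - (-3)·1.5187) / (6) = 1.2503;  x ← (1−ω)·0.6000 + ω·1.2503 = 1.1853
  y: GS value = (7 - (-2)·1.1853 - (-3)·1.5187) / (7) = 1.9895;  y ← (1−ω)·1.0543 + ω·1.9895 = 1.8960
  z: GS value = (-11 - (1)·1.1853 - (-3)·1.8960) / (-5) = 1.2995;  z ← (1−ω)·1.5187 + ω·1.2995 = 1.3214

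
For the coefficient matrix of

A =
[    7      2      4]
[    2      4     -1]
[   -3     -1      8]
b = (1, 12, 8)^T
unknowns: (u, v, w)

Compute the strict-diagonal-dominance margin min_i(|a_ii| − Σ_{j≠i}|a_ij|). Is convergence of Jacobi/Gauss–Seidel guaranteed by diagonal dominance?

row 1: |7| − (2+4) = 1
row 2: |4| − (2+1) = 1
row 3: |8| − (3+1) = 4
minimum over rows = 1 → strictly diagonally dominant (convergence guaranteed)

1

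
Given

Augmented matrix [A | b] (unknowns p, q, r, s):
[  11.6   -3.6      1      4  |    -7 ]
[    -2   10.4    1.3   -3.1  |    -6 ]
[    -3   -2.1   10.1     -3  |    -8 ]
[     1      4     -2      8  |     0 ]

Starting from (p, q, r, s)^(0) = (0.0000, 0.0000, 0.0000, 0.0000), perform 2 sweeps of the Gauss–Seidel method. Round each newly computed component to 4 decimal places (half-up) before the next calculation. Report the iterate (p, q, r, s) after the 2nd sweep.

(-0.7717, -0.5432, -1.0917, 0.0951)

Iteration 1:
  p = (-7 - (-3.6)·0.0000 - (1)·0.0000 - (4)·0.0000) / (11.6) = -0.6034
  q = (-6 - (-2)·-0.6034 - (1.3)·0.0000 - (-3.1)·0.0000) / (10.4) = -0.6930
  r = (-8 - (-3)·-0.6034 - (-2.1)·-0.6930 - (-3)·0.0000) / (10.1) = -1.1154
  s = (0 - (1)·-0.6034 - (4)·-0.6930 - (-2)·-1.1154) / (8) = 0.1431
Iteration 2:
  p = (-7 - (-3.6)·-0.6930 - (1)·-1.1154 - (4)·0.1431) / (11.6) = -0.7717
  q = (-6 - (-2)·-0.7717 - (1.3)·-1.1154 - (-3.1)·0.1431) / (10.4) = -0.5432
  r = (-8 - (-3)·-0.7717 - (-2.1)·-0.5432 - (-3)·0.1431) / (10.1) = -1.0917
  s = (0 - (1)·-0.7717 - (4)·-0.5432 - (-2)·-1.0917) / (8) = 0.0951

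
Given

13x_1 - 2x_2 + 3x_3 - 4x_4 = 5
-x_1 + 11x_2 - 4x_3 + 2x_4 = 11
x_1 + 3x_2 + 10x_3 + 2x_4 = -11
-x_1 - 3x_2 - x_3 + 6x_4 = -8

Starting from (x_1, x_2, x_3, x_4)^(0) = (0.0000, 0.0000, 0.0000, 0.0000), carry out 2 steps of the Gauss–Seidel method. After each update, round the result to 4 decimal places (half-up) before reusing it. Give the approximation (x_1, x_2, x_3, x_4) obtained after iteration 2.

Iteration 1:
  x_1 = (5 - (-2)·0.0000 - (3)·0.0000 - (-4)·0.0000) / (13) = 0.3846
  x_2 = (11 - (-1)·0.3846 - (-4)·0.0000 - (2)·0.0000) / (11) = 1.0350
  x_3 = (-11 - (1)·0.3846 - (3)·1.0350 - (2)·0.0000) / (10) = -1.4490
  x_4 = (-8 - (-1)·0.3846 - (-3)·1.0350 - (-1)·-1.4490) / (6) = -0.9932
Iteration 2:
  x_1 = (5 - (-2)·1.0350 - (3)·-1.4490 - (-4)·-0.9932) / (13) = 0.5726
  x_2 = (11 - (-1)·0.5726 - (-4)·-1.4490 - (2)·-0.9932) / (11) = 0.7057
  x_3 = (-11 - (1)·0.5726 - (3)·0.7057 - (2)·-0.9932) / (10) = -1.1703
  x_4 = (-8 - (-1)·0.5726 - (-3)·0.7057 - (-1)·-1.1703) / (6) = -1.0801

(0.5726, 0.7057, -1.1703, -1.0801)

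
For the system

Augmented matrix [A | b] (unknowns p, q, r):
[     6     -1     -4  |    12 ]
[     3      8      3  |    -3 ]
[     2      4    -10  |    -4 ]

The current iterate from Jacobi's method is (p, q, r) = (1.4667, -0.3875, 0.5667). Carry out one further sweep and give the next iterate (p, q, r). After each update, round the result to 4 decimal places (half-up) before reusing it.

One sweep:
  p = (12 - (-1)·-0.3875 - (-4)·0.5667) / (6) = 2.3132
  q = (-3 - (3)·1.4667 - (3)·0.5667) / (8) = -1.1375
  r = (-4 - (2)·1.4667 - (4)·-0.3875) / (-10) = 0.5383

(2.3132, -1.1375, 0.5383)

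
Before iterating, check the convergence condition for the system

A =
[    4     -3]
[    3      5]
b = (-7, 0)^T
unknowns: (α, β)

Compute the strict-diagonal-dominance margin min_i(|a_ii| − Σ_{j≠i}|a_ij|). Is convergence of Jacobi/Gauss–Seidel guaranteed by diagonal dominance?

1

row 1: |4| − (3) = 1
row 2: |5| − (3) = 2
minimum over rows = 1 → strictly diagonally dominant (convergence guaranteed)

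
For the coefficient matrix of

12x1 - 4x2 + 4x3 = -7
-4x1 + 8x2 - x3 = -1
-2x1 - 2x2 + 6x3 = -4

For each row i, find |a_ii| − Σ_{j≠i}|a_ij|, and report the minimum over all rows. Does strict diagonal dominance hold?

row 1: |12| − (4+4) = 4
row 2: |8| − (4+1) = 3
row 3: |6| − (2+2) = 2
minimum over rows = 2 → strictly diagonally dominant (convergence guaranteed)

2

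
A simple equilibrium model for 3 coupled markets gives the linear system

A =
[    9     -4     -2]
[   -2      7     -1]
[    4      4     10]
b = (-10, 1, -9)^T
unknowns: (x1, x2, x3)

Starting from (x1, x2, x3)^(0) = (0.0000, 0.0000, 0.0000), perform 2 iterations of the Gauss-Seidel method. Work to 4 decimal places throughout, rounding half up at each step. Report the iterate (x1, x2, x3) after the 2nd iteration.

Iteration 1:
  x1 = (-10 - (-4)·0.0000 - (-2)·0.0000) / (9) = -1.1111
  x2 = (1 - (-2)·-1.1111 - (-1)·0.0000) / (7) = -0.1746
  x3 = (-9 - (4)·-1.1111 - (4)·-0.1746) / (10) = -0.3857
Iteration 2:
  x1 = (-10 - (-4)·-0.1746 - (-2)·-0.3857) / (9) = -1.2744
  x2 = (1 - (-2)·-1.2744 - (-1)·-0.3857) / (7) = -0.2764
  x3 = (-9 - (4)·-1.2744 - (4)·-0.2764) / (10) = -0.2797

(-1.2744, -0.2764, -0.2797)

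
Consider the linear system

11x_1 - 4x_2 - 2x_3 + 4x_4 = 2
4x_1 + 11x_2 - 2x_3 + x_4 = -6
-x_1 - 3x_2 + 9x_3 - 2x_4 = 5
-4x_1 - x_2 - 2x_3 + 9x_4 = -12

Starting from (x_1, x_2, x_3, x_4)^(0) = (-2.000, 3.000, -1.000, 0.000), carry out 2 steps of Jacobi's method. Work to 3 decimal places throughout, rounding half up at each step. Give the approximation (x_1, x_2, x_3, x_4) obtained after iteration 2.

Iteration 1:
  x_1 = (2 - (-4)·3.000 - (-2)·-1.000 - (4)·0.000) / (11) = 1.091
  x_2 = (-6 - (4)·-2.000 - (-2)·-1.000 - (1)·0.000) / (11) = 0.000
  x_3 = (5 - (-1)·-2.000 - (-3)·3.000 - (-2)·0.000) / (9) = 1.333
  x_4 = (-12 - (-4)·-2.000 - (-1)·3.000 - (-2)·-1.000) / (9) = -2.111
Iteration 2:
  x_1 = (2 - (-4)·0.000 - (-2)·1.333 - (4)·-2.111) / (11) = 1.192
  x_2 = (-6 - (4)·1.091 - (-2)·1.333 - (1)·-2.111) / (11) = -0.508
  x_3 = (5 - (-1)·1.091 - (-3)·0.000 - (-2)·-2.111) / (9) = 0.208
  x_4 = (-12 - (-4)·1.091 - (-1)·0.000 - (-2)·1.333) / (9) = -0.552

(1.192, -0.508, 0.208, -0.552)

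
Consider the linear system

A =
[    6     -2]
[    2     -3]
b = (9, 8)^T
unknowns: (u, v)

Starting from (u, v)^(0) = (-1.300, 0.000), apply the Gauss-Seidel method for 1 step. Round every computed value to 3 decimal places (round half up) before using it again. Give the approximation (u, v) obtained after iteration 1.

Iteration 1:
  u = (9 - (-2)·0.000) / (6) = 1.500
  v = (8 - (2)·1.500) / (-3) = -1.667

(1.500, -1.667)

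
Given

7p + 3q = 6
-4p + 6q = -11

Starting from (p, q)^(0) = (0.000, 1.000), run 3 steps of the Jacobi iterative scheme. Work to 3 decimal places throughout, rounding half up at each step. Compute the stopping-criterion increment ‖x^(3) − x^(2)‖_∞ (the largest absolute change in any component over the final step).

0.809

Iteration 1:
  p = (6 - (3)·1.000) / (7) = 0.429
  q = (-11 - (-4)·0.000) / (6) = -1.833
Iteration 2:
  p = (6 - (3)·-1.833) / (7) = 1.643
  q = (-11 - (-4)·0.429) / (6) = -1.547
Iteration 3:
  p = (6 - (3)·-1.547) / (7) = 1.520
  q = (-11 - (-4)·1.643) / (6) = -0.738
Change: (-0.123, 0.809) → max |·| = 0.809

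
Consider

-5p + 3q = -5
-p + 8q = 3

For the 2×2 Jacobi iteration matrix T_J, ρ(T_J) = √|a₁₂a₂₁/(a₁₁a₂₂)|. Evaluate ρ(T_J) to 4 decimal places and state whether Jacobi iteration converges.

a₁₂a₂₁/(a₁₁a₂₂) = (3)·(-1) / ((-5)·(8)) = 0.075000
ρ = √|0.075000| = √0.075000 = 0.2739
ρ < 1, so Jacobi converges

0.2739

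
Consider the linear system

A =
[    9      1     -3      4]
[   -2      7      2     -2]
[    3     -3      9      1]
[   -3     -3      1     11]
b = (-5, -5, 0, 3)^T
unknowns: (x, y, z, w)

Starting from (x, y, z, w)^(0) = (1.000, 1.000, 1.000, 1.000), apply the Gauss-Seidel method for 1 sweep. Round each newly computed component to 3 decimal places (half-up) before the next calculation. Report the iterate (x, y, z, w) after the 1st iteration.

(-0.778, -0.937, -0.164, -0.180)

Iteration 1:
  x = (-5 - (1)·1.000 - (-3)·1.000 - (4)·1.000) / (9) = -0.778
  y = (-5 - (-2)·-0.778 - (2)·1.000 - (-2)·1.000) / (7) = -0.937
  z = (0 - (3)·-0.778 - (-3)·-0.937 - (1)·1.000) / (9) = -0.164
  w = (3 - (-3)·-0.778 - (-3)·-0.937 - (1)·-0.164) / (11) = -0.180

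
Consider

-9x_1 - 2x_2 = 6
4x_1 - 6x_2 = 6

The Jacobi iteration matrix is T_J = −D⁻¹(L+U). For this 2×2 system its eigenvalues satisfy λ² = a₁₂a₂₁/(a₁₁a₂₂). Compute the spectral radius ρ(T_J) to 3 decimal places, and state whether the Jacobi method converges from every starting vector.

a₁₂a₂₁/(a₁₁a₂₂) = (-2)·(4) / ((-9)·(-6)) = -0.148148
ρ = √|-0.148148| = √0.148148 = 0.385
ρ < 1, so Jacobi converges

0.385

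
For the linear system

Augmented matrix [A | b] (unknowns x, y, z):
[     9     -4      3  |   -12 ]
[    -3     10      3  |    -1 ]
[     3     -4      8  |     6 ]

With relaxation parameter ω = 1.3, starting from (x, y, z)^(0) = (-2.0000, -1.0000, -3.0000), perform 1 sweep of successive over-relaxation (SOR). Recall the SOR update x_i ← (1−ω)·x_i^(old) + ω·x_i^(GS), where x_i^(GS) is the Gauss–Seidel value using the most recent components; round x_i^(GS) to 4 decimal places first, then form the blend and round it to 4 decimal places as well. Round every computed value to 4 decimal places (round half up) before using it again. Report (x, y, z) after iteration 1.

(-0.4111, 1.1797, 2.8422)

Iteration 1:
  x: GS value = (-12 - (-4)·-1.0000 - (3)·-3.0000) / (9) = -0.7778;  x ← (1−ω)·-2.0000 + ω·-0.7778 = -0.4111
  y: GS value = (-1 - (-3)·-0.4111 - (3)·-3.0000) / (10) = 0.6767;  y ← (1−ω)·-1.0000 + ω·0.6767 = 1.1797
  z: GS value = (6 - (3)·-0.4111 - (-4)·1.1797) / (8) = 1.4940;  z ← (1−ω)·-3.0000 + ω·1.4940 = 2.8422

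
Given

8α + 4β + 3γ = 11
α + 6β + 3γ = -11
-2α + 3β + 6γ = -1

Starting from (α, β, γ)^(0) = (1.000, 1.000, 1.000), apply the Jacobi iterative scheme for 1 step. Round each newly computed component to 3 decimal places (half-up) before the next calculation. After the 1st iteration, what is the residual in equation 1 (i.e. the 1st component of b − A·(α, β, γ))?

17.999

Iteration 1:
  α = (11 - (4)·1.000 - (3)·1.000) / (8) = 0.500
  β = (-11 - (1)·1.000 - (3)·1.000) / (6) = -2.500
  γ = (-1 - (-2)·1.000 - (3)·1.000) / (6) = -0.333
Residual b − A·x = (17.999, 4.499, 9.498)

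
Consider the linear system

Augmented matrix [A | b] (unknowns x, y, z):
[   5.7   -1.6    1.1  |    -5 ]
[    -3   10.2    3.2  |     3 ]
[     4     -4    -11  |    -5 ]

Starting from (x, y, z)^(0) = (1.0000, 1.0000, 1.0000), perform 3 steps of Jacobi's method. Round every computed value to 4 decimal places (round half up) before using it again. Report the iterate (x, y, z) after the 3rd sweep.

(-0.9129, 0.0118, 0.1610)

Iteration 1:
  x = (-5 - (-1.6)·1.0000 - (1.1)·1.0000) / (5.7) = -0.7895
  y = (3 - (-3)·1.0000 - (3.2)·1.0000) / (10.2) = 0.2745
  z = (-5 - (4)·1.0000 - (-4)·1.0000) / (-11) = 0.4545
Iteration 2:
  x = (-5 - (-1.6)·0.2745 - (1.1)·0.4545) / (5.7) = -0.8879
  y = (3 - (-3)·-0.7895 - (3.2)·0.4545) / (10.2) = -0.0807
  z = (-5 - (4)·-0.7895 - (-4)·0.2745) / (-11) = 0.0676
Iteration 3:
  x = (-5 - (-1.6)·-0.0807 - (1.1)·0.0676) / (5.7) = -0.9129
  y = (3 - (-3)·-0.8879 - (3.2)·0.0676) / (10.2) = 0.0118
  z = (-5 - (4)·-0.8879 - (-4)·-0.0807) / (-11) = 0.1610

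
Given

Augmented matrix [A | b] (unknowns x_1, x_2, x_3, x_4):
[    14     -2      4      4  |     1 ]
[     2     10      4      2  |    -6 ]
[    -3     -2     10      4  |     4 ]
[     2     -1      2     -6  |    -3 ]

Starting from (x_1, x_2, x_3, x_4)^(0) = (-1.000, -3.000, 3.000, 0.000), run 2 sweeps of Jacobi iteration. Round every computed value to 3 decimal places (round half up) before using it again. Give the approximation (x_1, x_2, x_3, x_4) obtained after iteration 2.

Iteration 1:
  x_1 = (1 - (-2)·-3.000 - (4)·3.000 - (4)·0.000) / (14) = -1.214
  x_2 = (-6 - (2)·-1.000 - (4)·3.000 - (2)·0.000) / (10) = -1.600
  x_3 = (4 - (-3)·-1.000 - (-2)·-3.000 - (4)·0.000) / (10) = -0.500
  x_4 = (-3 - (2)·-1.000 - (-1)·-3.000 - (2)·3.000) / (-6) = 1.667
Iteration 2:
  x_1 = (1 - (-2)·-1.600 - (4)·-0.500 - (4)·1.667) / (14) = -0.491
  x_2 = (-6 - (2)·-1.214 - (4)·-0.500 - (2)·1.667) / (10) = -0.491
  x_3 = (4 - (-3)·-1.214 - (-2)·-1.600 - (4)·1.667) / (10) = -0.951
  x_4 = (-3 - (2)·-1.214 - (-1)·-1.600 - (2)·-0.500) / (-6) = 0.195

(-0.491, -0.491, -0.951, 0.195)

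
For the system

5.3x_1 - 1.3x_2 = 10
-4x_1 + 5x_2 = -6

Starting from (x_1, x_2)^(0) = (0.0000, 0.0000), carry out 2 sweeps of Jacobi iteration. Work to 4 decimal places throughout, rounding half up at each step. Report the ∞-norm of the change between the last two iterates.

Iteration 1:
  x_1 = (10 - (-1.3)·0.0000) / (5.3) = 1.8868
  x_2 = (-6 - (-4)·0.0000) / (5) = -1.2000
Iteration 2:
  x_1 = (10 - (-1.3)·-1.2000) / (5.3) = 1.5925
  x_2 = (-6 - (-4)·1.8868) / (5) = 0.3094
Change: (-0.2943, 1.5094) → max |·| = 1.5094

1.5094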